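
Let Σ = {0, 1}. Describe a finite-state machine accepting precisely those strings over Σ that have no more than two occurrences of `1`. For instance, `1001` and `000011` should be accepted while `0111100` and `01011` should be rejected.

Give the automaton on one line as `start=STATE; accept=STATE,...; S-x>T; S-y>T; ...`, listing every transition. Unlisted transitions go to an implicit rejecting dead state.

start=S0; accept=S0,S1,S2; S0-0>S0; S0-1>S1; S1-0>S1; S1-1>S2; S2-0>S2; S2-1>S3; S3-0>S3; S3-1>S3

Only the number of `1`s matters, and only up to 3. Make a chain S0 → S1 → S2 → S3 advanced by each `1` (with S3 absorbing); every other symbol self-loops. The accepting set is {S0, S1, S2}.
With 4 states:
        0   1  
>* S0   S0  S1 
 * S1   S1  S2 
 * S2   S2  S3 
   S3   S3  S3 
(> = start, * = accepting)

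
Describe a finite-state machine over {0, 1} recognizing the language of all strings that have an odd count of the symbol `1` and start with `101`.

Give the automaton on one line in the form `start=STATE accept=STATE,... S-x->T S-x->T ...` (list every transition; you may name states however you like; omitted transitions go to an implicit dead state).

start=q0 accept=q5 q0-0->q1 q0-1->q2 q1-0->q1 q1-1->q1 q2-0->q3 q2-1->q1 q3-0->q1 q3-1->q4 q4-0->q4 q4-1->q5 q5-0->q5 q5-1->q4

Build one automaton per condition and run them in lockstep. The first has 2 states tracking the count of `1`s modulo 2; the second has 5 states tracking whether the input so far still matches the prefix `101`. A product state is a pair (one from each), accepting exactly when both do. After merging equivalent states the machine shrinks.
With 6 states:
        0   1  
>  q0   q1  q2 
   q1   q1  q1 
   q2   q3  q1 
   q3   q1  q4 
   q4   q4  q5 
 * q5   q5  q4 
(> = start, * = accepting)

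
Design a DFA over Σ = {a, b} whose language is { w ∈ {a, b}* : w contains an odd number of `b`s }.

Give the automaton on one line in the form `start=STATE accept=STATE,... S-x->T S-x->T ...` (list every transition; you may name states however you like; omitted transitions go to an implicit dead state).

start=s0 accept=s1 s0-a->s0 s0-b->s1 s1-a->s1 s1-b->s0

Keep the running count of `b`s modulo 2: each `b` advances along the cycle s0 → s1 → s0 while other symbols loop. Accept at s1.
2 states suffice.
        a   b  
>  s0   s0  s1 
 * s1   s1  s0 
(> = start, * = accepting)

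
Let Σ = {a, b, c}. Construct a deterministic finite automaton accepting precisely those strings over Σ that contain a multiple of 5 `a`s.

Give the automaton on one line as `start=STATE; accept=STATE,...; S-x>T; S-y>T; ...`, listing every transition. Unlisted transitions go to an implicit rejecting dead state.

The only thing that matters is how many `a`s have appeared, reduced mod 5. Use one state per residue: S0 for 0, …, S4 for 4. Reading `a` moves to the next residue; anything else stays put. S0 is accepting.
With 5 states:
        a   b   c  
>* S0   S1  S0  S0 
   S1   S2  S1  S1 
   S2   S3  S2  S2 
   S3   S4  S3  S3 
   S4   S0  S4  S4 
(> = start, * = accepting)

start=S0; accept=S0; S0-a>S1; S0-b>S0; S0-c>S0; S1-a>S2; S1-b>S1; S1-c>S1; S2-a>S3; S2-b>S2; S2-c>S2; S3-a>S4; S3-b>S3; S3-c>S3; S4-a>S0; S4-b>S4; S4-c>S4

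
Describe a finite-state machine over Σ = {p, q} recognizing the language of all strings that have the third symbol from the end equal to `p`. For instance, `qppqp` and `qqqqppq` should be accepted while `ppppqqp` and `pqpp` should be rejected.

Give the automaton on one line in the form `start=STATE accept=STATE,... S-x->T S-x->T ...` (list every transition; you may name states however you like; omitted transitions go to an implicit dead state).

Because acceptance depends on a position counted from the end, the machine has to buffer the most recent 3 symbols. Make each state the string of the last up-to-3 symbols read; on input `x` shift the window left and append `x`. Accept when the buffered window has length 3 and begins with `p`.
       p  q 
>  A   B  C 
   B   D  E 
   C   F  G 
   D   H  I 
   E   J  K 
   F   L  M 
   G   N  O 
 * H   H  I 
 * I   J  K 
 * J   L  M 
 * K   N  O 
   L   H  I 
   M   J  K 
   N   L  M 
   O   N  O 
(> = start, * = accepting)

start=A accept=H,I,J,K A-p->B A-q->C B-p->D B-q->E C-p->F C-q->G D-p->H D-q->I E-p->J E-q->K F-p->L F-q->M G-p->N G-q->O H-p->H H-q->I I-p->J I-q->K J-p->L J-q->M K-p->N K-q->O L-p->H L-q->I M-p->J M-q->K N-p->L N-q->M O-p->N O-q->O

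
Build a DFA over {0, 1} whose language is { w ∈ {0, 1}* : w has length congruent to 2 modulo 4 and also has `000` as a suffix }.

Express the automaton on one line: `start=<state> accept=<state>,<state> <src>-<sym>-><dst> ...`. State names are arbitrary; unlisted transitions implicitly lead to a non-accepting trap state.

Build one automaton per condition and run them in lockstep. The first has 4 states tracking the input length modulo 4; the second has 4 states tracking how much of the suffix `000` has currently been matched. A product state is a pair (one from each), accepting exactly when both do. Minimizing collapses redundant product states.
       0  1 
>  A   B  B 
   B   C  C 
   C   D  D 
   D   E  A 
   E   F  B 
   F   G  C 
 * G   D  D 
(> = start, * = accepting)

start=A accept=G A-0->B A-1->B B-0->C B-1->C C-0->D C-1->D D-0->E D-1->A E-0->F E-1->B F-0->G F-1->C G-0->D G-1->D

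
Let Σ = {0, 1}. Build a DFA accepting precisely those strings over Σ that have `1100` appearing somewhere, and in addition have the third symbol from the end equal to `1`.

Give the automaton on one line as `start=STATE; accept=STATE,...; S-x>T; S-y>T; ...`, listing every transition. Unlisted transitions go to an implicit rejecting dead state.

Handle the two conditions separately and then intersect. The first has 5 states tracking whether and how much of `1100` has been seen; the second has 15 states tracking the last 3 symbols read. A product state is a pair (one from each), accepting exactly when both do. Minimizing collapses redundant product states.
With 12 states:
       0  1 
>  A   A  B 
   B   A  C 
   C   D  C 
   D   E  B 
 * E   F  G 
   F   F  G 
   G   H  I 
   H   E  J 
   I   K  L 
 * J   H  I 
 * K   E  J 
 * L   K  L 
(> = start, * = accepting)

start=A; accept=E,J,K,L; A-0>A; A-1>B; B-0>A; B-1>C; C-0>D; C-1>C; D-0>E; D-1>B; E-0>F; E-1>G; F-0>F; F-1>G; G-0>H; G-1>I; H-0>E; H-1>J; I-0>K; I-1>L; J-0>H; J-1>I; K-0>E; K-1>J; L-0>K; L-1>L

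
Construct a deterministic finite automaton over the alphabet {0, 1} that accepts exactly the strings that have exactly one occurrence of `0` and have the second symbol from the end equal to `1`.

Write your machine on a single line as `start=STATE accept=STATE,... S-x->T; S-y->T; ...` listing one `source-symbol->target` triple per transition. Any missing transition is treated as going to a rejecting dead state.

start=q0; accept=q5,q6; q0-0->q1; q0-1->q2; q1-0->q3; q1-1->q4; q2-0->q5; q2-1->q2; q3-0->q3; q3-1->q3; q4-0->q3; q4-1->q6; q5-0->q3; q5-1->q4; q6-0->q3; q6-1->q6

Run two small machines in parallel and take their product. One (3 states) tracks the count of `0`s, saturating at 2; the other (7 states) tracks the last 2 symbols read. Each combined state is a pair, one component from each; accept when both components accept. After merging equivalent states the machine shrinks.
With 7 states:
        0   1  
>  q0   q1  q2 
   q1   q3  q4 
   q2   q5  q2 
   q3   q3  q3 
   q4   q3  q6 
 * q5   q3  q4 
 * q6   q3  q6 
(> = start, * = accepting)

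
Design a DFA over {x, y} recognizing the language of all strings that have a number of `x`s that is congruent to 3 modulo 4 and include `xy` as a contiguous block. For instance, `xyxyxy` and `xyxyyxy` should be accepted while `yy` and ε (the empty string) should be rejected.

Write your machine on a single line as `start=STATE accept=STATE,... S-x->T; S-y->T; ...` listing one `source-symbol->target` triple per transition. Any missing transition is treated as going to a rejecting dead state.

Build one automaton per condition and run them in lockstep. One (4 states) tracks the count of `x`s modulo 4; the other (3 states) tracks whether and how much of `xy` has been seen. Each combined state is a pair, one component from each; accept when both components accept.
9 states suffice.
        x   y  
>  s0   s1  s0 
   s1   s2  s3 
   s2   s4  s5 
   s3   s5  s3 
   s4   s6  s7 
   s5   s7  s5 
   s6   s1  s8 
 * s7   s8  s7 
   s8   s3  s8 
(> = start, * = accepting)

start=s0; accept=s7; s0-x->s1; s0-y->s0; s1-x->s2; s1-y->s3; s2-x->s4; s2-y->s5; s3-x->s5; s3-y->s3; s4-x->s6; s4-y->s7; s5-x->s7; s5-y->s5; s6-x->s1; s6-y->s8; s7-x->s8; s7-y->s7; s8-x->s3; s8-y->s8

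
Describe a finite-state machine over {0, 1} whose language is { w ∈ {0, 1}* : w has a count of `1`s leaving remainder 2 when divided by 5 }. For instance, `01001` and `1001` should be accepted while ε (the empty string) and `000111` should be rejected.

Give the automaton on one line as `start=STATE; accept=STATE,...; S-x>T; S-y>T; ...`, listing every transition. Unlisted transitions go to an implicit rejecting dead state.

start=q0; accept=q2; q0-0>q0; q0-1>q1; q1-0>q1; q1-1>q2; q2-0>q2; q2-1>q3; q3-0>q3; q3-1>q4; q4-0>q4; q4-1>q0

The only thing that matters is how many `1`s have appeared, reduced mod 5. Use one state per residue: q0 for 0, …, q4 for 4. Reading `1` moves to the next residue; anything else stays put. q2 is accepting.
A 5-state machine:
        0   1  
>  q0   q0  q1 
   q1   q1  q2 
 * q2   q2  q3 
   q3   q3  q4 
   q4   q4  q0 
(> = start, * = accepting)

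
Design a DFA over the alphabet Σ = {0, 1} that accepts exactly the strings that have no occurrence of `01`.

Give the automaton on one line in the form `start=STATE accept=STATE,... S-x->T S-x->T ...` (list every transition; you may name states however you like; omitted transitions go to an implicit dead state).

This is the complement of 'contains `01`'. Use the same substring-matching states — s0 through s2 holding how much of `01` has just been matched — but flip the accepting set: everything except the trap s2 accepts.
A 3-state machine:
        0   1  
>* s0   s1  s0 
 * s1   s1  s2 
   s2   s2  s2 
(> = start, * = accepting)

start=s0 accept=s0,s1 s0-0->s1 s0-1->s0 s1-0->s1 s1-1->s2 s2-0->s2 s2-1->s2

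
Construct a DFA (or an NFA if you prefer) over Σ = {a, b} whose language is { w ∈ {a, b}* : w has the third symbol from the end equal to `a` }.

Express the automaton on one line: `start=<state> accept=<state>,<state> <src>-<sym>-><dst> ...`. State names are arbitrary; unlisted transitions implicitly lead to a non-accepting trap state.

start=q0 accept=q7,q8,q9,q10 q0-a->q1 q0-b->q2 q1-a->q3 q1-b->q4 q2-a->q5 q2-b->q6 q3-a->q7 q3-b->q8 q4-a->q9 q4-b->q10 q5-a->q11 q5-b->q12 q6-a->q13 q6-b->q14 q7-a->q7 q7-b->q8 q8-a->q9 q8-b->q10 q9-a->q11 q9-b->q12 q10-a->q13 q10-b->q14 q11-a->q7 q11-b->q8 q12-a->q9 q12-b->q10 q13-a->q11 q13-b->q12 q14-a->q13 q14-b->q14

A DFA must remember the last 3 symbols (since which symbol is third-to-last isn't known until the input ends). Use one state per possible window of the last ≤3 symbols; accept from those whose window starts with `a`.
15 states suffice.
          a    b  
>  q0     q1   q2 
   q1     q3   q4 
   q2     q5   q6 
   q3     q7   q8 
   q4     q9  q10 
   q5    q11  q12 
   q6    q13  q14 
 * q7     q7   q8 
 * q8     q9  q10 
 * q9    q11  q12 
 * q10   q13  q14 
   q11    q7   q8 
   q12    q9  q10 
   q13   q11  q12 
   q14   q13  q14 
(> = start, * = accepting)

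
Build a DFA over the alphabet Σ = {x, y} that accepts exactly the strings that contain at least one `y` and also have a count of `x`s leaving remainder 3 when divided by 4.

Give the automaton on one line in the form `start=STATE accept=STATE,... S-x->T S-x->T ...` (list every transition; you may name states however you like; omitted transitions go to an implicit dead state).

Build one automaton per condition and run them in lockstep. One (3 states) tracks the count of `y`s, saturating at 2; the other (4 states) tracks the count of `x`s modulo 4. Each combined state is a pair, one component from each; accept when both components accept. Equivalent product states are then merged.
8 states suffice.
        x   y  
>  q0   q1  q2 
   q1   q3  q4 
   q2   q4  q2 
   q3   q5  q6 
   q4   q6  q4 
   q5   q0  q7 
   q6   q7  q6 
 * q7   q2  q7 
(> = start, * = accepting)

start=q0 accept=q7 q0-x->q1 q0-y->q2 q1-x->q3 q1-y->q4 q2-x->q4 q2-y->q2 q3-x->q5 q3-y->q6 q4-x->q6 q4-y->q4 q5-x->q0 q5-y->q7 q6-x->q7 q6-y->q6 q7-x->q2 q7-y->q7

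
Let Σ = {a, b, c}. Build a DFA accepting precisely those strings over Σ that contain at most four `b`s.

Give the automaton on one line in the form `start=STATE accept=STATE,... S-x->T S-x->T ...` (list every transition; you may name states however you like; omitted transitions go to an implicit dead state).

Only the number of `b`s matters, and only up to 5. Make a chain S0 → S1 → S2 → S3 → S4 → S5 advanced by each `b` (with S5 absorbing); every other symbol self-loops. The accepting set is {S0, S1, S2, S3, S4}.
With 6 states:
        a   b   c  
>* S0   S0  S1  S0 
 * S1   S1  S2  S1 
 * S2   S2  S3  S2 
 * S3   S3  S4  S3 
 * S4   S4  S5  S4 
   S5   S5  S5  S5 
(> = start, * = accepting)

start=S0 accept=S0,S1,S2,S3,S4 S0-a->S0 S0-b->S1 S0-c->S0 S1-a->S1 S1-b->S2 S1-c->S1 S2-a->S2 S2-b->S3 S2-c->S2 S3-a->S3 S3-b->S4 S3-c->S3 S4-a->S4 S4-b->S5 S4-c->S4 S5-a->S5 S5-b->S5 S5-c->S5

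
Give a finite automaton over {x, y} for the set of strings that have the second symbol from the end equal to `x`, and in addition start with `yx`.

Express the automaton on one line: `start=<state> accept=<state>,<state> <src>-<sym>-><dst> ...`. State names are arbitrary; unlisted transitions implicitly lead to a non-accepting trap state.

start=s0 accept=s4,s5 s0-x->s1 s0-y->s2 s1-x->s1 s1-y->s1 s2-x->s3 s2-y->s1 s3-x->s4 s3-y->s5 s4-x->s4 s4-y->s5 s5-x->s3 s5-y->s6 s6-x->s3 s6-y->s6

Run two small machines in parallel and take their product. The first has 7 states tracking the last 2 symbols read; the second has 4 states tracking whether the input so far still matches the prefix `yx`. A product state is a pair (one from each), accepting exactly when both do. Equivalent product states are then merged.
        x   y  
>  s0   s1  s2 
   s1   s1  s1 
   s2   s3  s1 
   s3   s4  s5 
 * s4   s4  s5 
 * s5   s3  s6 
   s6   s3  s6 
(> = start, * = accepting)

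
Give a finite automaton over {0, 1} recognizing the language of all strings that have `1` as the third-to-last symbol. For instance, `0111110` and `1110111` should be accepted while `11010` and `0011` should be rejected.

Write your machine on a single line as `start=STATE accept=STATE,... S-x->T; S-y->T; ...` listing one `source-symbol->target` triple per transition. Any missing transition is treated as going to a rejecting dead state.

A DFA must remember the last 3 symbols (since which symbol is third-to-last isn't known until the input ends). Use one state per possible window of the last ≤3 symbols; accept from those whose window starts with `1`.
A 15-state machine:
       0  1 
>  A   B  C 
   B   D  E 
   C   F  G 
   D   H  I 
   E   J  K 
   F   L  M 
   G   N  O 
   H   H  I 
   I   J  K 
   J   L  M 
   K   N  O 
 * L   H  I 
 * M   J  K 
 * N   L  M 
 * O   N  O 
(> = start, * = accepting)

start=A; accept=L,M,N,O; A-0->B; A-1->C; B-0->D; B-1->E; C-0->F; C-1->G; D-0->H; D-1->I; E-0->J; E-1->K; F-0->L; F-1->M; G-0->N; G-1->O; H-0->H; H-1->I; I-0->J; I-1->K; J-0->L; J-1->M; K-0->N; K-1->O; L-0->H; L-1->I; M-0->J; M-1->K; N-0->L; N-1->M; O-0->N; O-1->O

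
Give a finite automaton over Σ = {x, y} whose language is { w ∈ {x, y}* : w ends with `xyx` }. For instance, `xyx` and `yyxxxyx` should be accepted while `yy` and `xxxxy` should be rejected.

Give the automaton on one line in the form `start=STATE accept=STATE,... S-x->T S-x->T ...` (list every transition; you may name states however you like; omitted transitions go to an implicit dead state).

start=A accept=D A-x->B A-y->A B-x->B B-y->C C-x->D C-y->A D-x->B D-y->C

Remember how much of `xyx` the current input suffix matches. State A means no match yet; B means the last symbol is `x`; C means the last 2 symbols are `xy`; D means the last 3 symbols are `xyx`. Only D accepts. On a mismatch, fall back to the longest proper suffix that is still a prefix of `xyx`.
       x  y 
>  A   B  A 
   B   B  C 
   C   D  A 
 * D   B  C 
(> = start, * = accepting)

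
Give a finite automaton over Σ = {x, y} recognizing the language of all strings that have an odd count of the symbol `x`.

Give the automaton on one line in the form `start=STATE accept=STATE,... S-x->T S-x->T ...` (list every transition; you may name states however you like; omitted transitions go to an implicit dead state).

Keep the running count of `x`s modulo 2: each `x` advances along the cycle s0 → s1 → s0 while other symbols loop. Accept at s1.
With 2 states:
        x   y  
>  s0   s1  s0 
 * s1   s0  s1 
(> = start, * = accepting)

start=s0 accept=s1 s0-x->s1 s0-y->s0 s1-x->s0 s1-y->s1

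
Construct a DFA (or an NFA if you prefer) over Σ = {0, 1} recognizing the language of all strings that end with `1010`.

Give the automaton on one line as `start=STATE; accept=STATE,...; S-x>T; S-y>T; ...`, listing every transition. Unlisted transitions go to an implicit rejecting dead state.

Remember how much of `1010` the current input suffix matches. State A means no match yet; B means the last symbol is `1`; C means the last 2 symbols are `10`; D means the last 3 symbols are `101`; E means the last 4 symbols are `1010`. Only E accepts. On a mismatch, fall back to the longest proper suffix that is still a prefix of `1010`.
5 states suffice.
       0  1 
>  A   A  B 
   B   C  B 
   C   A  D 
   D   E  B 
 * E   A  D 
(> = start, * = accepting)

start=A; accept=E; A-0>A; A-1>B; B-0>C; B-1>B; C-0>A; C-1>D; D-0>E; D-1>B; E-0>A; E-1>D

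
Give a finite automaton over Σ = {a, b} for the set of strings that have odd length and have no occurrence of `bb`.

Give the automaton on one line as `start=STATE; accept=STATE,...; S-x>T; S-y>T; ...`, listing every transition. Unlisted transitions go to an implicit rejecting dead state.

start=q0; accept=q1,q2; q0-a>q1; q0-b>q2; q1-a>q0; q1-b>q3; q2-a>q0; q2-b>q4; q3-a>q1; q3-b>q5; q4-a>q5; q4-b>q5; q5-a>q4; q5-b>q4

Run two small machines in parallel and take their product. The first has 2 states tracking the input length modulo 2; the second has 3 states tracking partial matches of the forbidden pattern `bb`. A product state is a pair (one from each), accepting exactly when both do.
With 6 states:
        a   b  
>  q0   q1  q2 
 * q1   q0  q3 
 * q2   q0  q4 
   q3   q1  q5 
   q4   q5  q5 
   q5   q4  q4 
(> = start, * = accepting)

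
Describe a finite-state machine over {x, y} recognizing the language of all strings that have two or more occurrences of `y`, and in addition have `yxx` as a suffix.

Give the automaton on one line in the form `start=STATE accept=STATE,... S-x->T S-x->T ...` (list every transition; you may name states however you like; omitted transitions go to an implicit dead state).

start=S0 accept=S4 S0-x->S0 S0-y->S1 S1-x->S1 S1-y->S2 S2-x->S3 S2-y->S2 S3-x->S4 S3-y->S2 S4-x->S1 S4-y->S2

Handle the two conditions separately and then intersect. One (4 states) tracks the count of `y`s, saturating at 3; the other (4 states) tracks how much of the suffix `yxx` has currently been matched. Each combined state is a pair, one component from each; accept when both components accept. Minimizing collapses redundant product states.
        x   y  
>  S0   S0  S1 
   S1   S1  S2 
   S2   S3  S2 
   S3   S4  S2 
 * S4   S1  S2 
(> = start, * = accepting)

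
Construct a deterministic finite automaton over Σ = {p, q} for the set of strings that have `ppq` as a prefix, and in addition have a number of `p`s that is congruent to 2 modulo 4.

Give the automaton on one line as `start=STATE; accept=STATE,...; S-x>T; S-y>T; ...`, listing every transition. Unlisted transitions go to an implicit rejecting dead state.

Build one automaton per condition and run them in lockstep. One (5 states) tracks whether the input so far still matches the prefix `ppq`; the other (4 states) tracks the count of `p`s modulo 4. Each combined state is a pair, one component from each; accept when both components accept.
With 11 states:
          p    q  
>  s0     s1   s2 
   s1     s3   s4 
   s2     s4   s2 
   s3     s5   s6 
   s4     s7   s4 
   s5     s2   s5 
 * s6     s8   s6 
   s7     s5   s7 
   s8     s9   s8 
   s9    s10   s9 
   s10    s6  s10 
(> = start, * = accepting)

start=s0; accept=s6; s0-p>s1; s0-q>s2; s1-p>s3; s1-q>s4; s2-p>s4; s2-q>s2; s3-p>s5; s3-q>s6; s4-p>s7; s4-q>s4; s5-p>s2; s5-q>s5; s6-p>s8; s6-q>s6; s7-p>s5; s7-q>s7; s8-p>s9; s8-q>s8; s9-p>s10; s9-q>s9; s10-p>s6; s10-q>s10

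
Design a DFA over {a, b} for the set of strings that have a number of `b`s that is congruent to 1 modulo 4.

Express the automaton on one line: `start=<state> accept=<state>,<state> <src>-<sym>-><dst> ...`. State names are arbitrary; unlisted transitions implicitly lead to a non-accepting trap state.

start=q0 accept=q1 q0-a->q0 q0-b->q1 q1-a->q1 q1-b->q2 q2-a->q2 q2-b->q3 q3-a->q3 q3-b->q0

Keep the running count of `b`s modulo 4: each `b` advances along the cycle q0 → q1 → q2 → q3 → q0 while other symbols loop. Accept at q1.
        a   b  
>  q0   q0  q1 
 * q1   q1  q2 
   q2   q2  q3 
   q3   q3  q0 
(> = start, * = accepting)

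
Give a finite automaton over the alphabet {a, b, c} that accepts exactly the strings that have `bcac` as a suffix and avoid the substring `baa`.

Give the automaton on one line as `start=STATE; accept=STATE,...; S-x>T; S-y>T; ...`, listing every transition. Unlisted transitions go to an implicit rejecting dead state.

start=q0; accept=q7; q0-a>q0; q0-b>q1; q0-c>q0; q1-a>q2; q1-b>q1; q1-c>q3; q2-a>q4; q2-b>q1; q2-c>q0; q3-a>q5; q3-b>q1; q3-c>q0; q4-a>q4; q4-b>q6; q4-c>q4; q5-a>q0; q5-b>q1; q5-c>q7; q6-a>q4; q6-b>q6; q6-c>q8; q7-a>q0; q7-b>q1; q7-c>q0; q8-a>q9; q8-b>q6; q8-c>q4; q9-a>q4; q9-b>q6; q9-c>q10; q10-a>q4; q10-b>q6; q10-c>q4

Build one automaton per condition and run them in lockstep. One (5 states) tracks how much of the suffix `bcac` has currently been matched; the other (4 states) tracks partial matches of the forbidden pattern `baa`. Each combined state is a pair, one component from each; accept when both components accept.
          a    b    c  
>  q0     q0   q1   q0 
   q1     q2   q1   q3 
   q2     q4   q1   q0 
   q3     q5   q1   q0 
   q4     q4   q6   q4 
   q5     q0   q1   q7 
   q6     q4   q6   q8 
 * q7     q0   q1   q0 
   q8     q9   q6   q4 
   q9     q4   q6  q10 
   q10    q4   q6   q4 
(> = start, * = accepting)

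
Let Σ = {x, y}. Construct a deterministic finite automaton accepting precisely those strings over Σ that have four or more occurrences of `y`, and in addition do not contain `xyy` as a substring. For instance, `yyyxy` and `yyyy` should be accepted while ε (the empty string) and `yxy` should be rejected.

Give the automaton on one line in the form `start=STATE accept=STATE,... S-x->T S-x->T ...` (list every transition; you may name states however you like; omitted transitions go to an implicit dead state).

start=q0 accept=q12,q13,q14 q0-x->q1 q0-y->q2 q1-x->q1 q1-y->q3 q2-x->q4 q2-y->q5 q3-x->q4 q3-y->q6 q4-x->q4 q4-y->q7 q5-x->q8 q5-y->q9 q6-x->q6 q6-y->q6 q7-x->q8 q7-y->q6 q8-x->q8 q8-y->q10 q9-x->q11 q9-y->q12 q10-x->q11 q10-y->q6 q11-x->q11 q11-y->q13 q12-x->q14 q12-y->q12 q13-x->q14 q13-y->q6 q14-x->q14 q14-y->q13

Build one automaton per condition and run them in lockstep. The first has 6 states tracking the count of `y`s, saturating at 5; the second has 4 states tracking partial matches of the forbidden pattern `xyy`. A product state is a pair (one from each), accepting exactly when both do. After merging equivalent states the machine shrinks.
A 15-state machine:
          x    y  
>  q0     q1   q2 
   q1     q1   q3 
   q2     q4   q5 
   q3     q4   q6 
   q4     q4   q7 
   q5     q8   q9 
   q6     q6   q6 
   q7     q8   q6 
   q8     q8  q10 
   q9    q11  q12 
   q10   q11   q6 
   q11   q11  q13 
 * q12   q14  q12 
 * q13   q14   q6 
 * q14   q14  q13 
(> = start, * = accepting)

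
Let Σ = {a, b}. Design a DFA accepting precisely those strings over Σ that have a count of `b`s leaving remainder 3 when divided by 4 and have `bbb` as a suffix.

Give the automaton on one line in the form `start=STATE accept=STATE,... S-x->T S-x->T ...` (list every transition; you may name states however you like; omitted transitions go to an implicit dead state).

start=s0 accept=s6 s0-a->s0 s0-b->s1 s1-a->s2 s1-b->s3 s2-a->s2 s2-b->s4 s3-a->s5 s3-b->s6 s4-a->s5 s4-b->s7 s5-a->s5 s5-b->s8 s6-a->s9 s6-b->s10 s7-a->s9 s7-b->s10 s8-a->s9 s8-b->s11 s9-a->s9 s9-b->s12 s10-a->s0 s10-b->s13 s11-a->s0 s11-b->s13 s12-a->s0 s12-b->s14 s13-a->s2 s13-b->s15 s14-a->s2 s14-b->s15 s15-a->s5 s15-b->s6

Handle the two conditions separately and then intersect. One (4 states) tracks the count of `b`s modulo 4; the other (4 states) tracks how much of the suffix `bbb` has currently been matched. Each combined state is a pair, one component from each; accept when both components accept.
With 16 states:
          a    b  
>  s0     s0   s1 
   s1     s2   s3 
   s2     s2   s4 
   s3     s5   s6 
   s4     s5   s7 
   s5     s5   s8 
 * s6     s9  s10 
   s7     s9  s10 
   s8     s9  s11 
   s9     s9  s12 
   s10    s0  s13 
   s11    s0  s13 
   s12    s0  s14 
   s13    s2  s15 
   s14    s2  s15 
   s15    s5   s6 
(> = start, * = accepting)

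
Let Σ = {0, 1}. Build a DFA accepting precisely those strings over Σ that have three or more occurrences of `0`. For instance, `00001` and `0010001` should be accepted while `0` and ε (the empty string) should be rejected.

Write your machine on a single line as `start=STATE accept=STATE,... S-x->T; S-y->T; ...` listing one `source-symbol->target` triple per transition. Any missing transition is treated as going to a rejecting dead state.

start=S0; accept=S3,S4; S0-0->S1; S0-1->S0; S1-0->S2; S1-1->S1; S2-0->S3; S2-1->S2; S3-0->S4; S3-1->S3; S4-0->S4; S4-1->S4

Count `0`s, saturating at 4: states S0 through S3 mean 0 through 3 `0`s seen; S4 means more than 3. Each `0` increments (capped at S4); other symbols loop. Accept from {S3, S4}.
        0   1  
>  S0   S1  S0 
   S1   S2  S1 
   S2   S3  S2 
 * S3   S4  S3 
 * S4   S4  S4 
(> = start, * = accepting)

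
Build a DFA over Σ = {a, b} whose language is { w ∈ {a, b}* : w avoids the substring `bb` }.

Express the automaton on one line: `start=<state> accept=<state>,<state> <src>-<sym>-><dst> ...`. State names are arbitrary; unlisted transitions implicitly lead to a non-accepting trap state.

start=q0 accept=q0,q1 q0-a->q0 q0-b->q1 q1-a->q0 q1-b->q2 q2-a->q2 q2-b->q2

This is the complement of 'contains `bb`'. Use the same substring-matching states — q0 through q2 holding how much of `bb` has just been matched — but flip the accepting set: everything except the trap q2 accepts.
3 states suffice.
        a   b  
>* q0   q0  q1 
 * q1   q0  q2 
   q2   q2  q2 
(> = start, * = accepting)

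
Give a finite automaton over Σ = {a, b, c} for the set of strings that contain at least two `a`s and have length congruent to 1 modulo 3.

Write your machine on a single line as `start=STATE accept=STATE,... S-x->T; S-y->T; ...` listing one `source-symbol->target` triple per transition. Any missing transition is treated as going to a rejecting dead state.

Handle the two conditions separately and then intersect. The first has 4 states tracking the count of `a`s, saturating at 3; the second has 3 states tracking the input length modulo 3. A product state is a pair (one from each), accepting exactly when both do. After merging equivalent states the machine shrinks.
        a   b   c  
>  q0   q1  q2  q2 
   q1   q3  q4  q4 
   q2   q4  q5  q5 
   q3   q6  q6  q6 
   q4   q6  q7  q7 
   q5   q7  q0  q0 
   q6   q8  q8  q8 
   q7   q8  q1  q1 
 * q8   q3  q3  q3 
(> = start, * = accepting)

start=q0; accept=q8; q0-a->q1; q0-b->q2; q0-c->q2; q1-a->q3; q1-b->q4; q1-c->q4; q2-a->q4; q2-b->q5; q2-c->q5; q3-a->q6; q3-b->q6; q3-c->q6; q4-a->q6; q4-b->q7; q4-c->q7; q5-a->q7; q5-b->q0; q5-c->q0; q6-a->q8; q6-b->q8; q6-c->q8; q7-a->q8; q7-b->q1; q7-c->q1; q8-a->q3; q8-b->q3; q8-c->q3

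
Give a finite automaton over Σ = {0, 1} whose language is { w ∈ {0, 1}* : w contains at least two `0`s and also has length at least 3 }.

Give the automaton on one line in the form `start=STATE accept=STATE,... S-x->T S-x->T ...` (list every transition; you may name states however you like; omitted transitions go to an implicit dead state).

Handle the two conditions separately and then intersect. One (4 states) tracks the count of `0`s, saturating at 3; the other (5 states) tracks the input length, saturating at 4. Each combined state is a pair, one component from each; accept when both components accept. Equivalent product states are then merged.
        0   1  
>  q0   q1  q2 
   q1   q3  q4 
   q2   q4  q2 
   q3   q5  q5 
   q4   q5  q4 
 * q5   q5  q5 
(> = start, * = accepting)

start=q0 accept=q5 q0-0->q1 q0-1->q2 q1-0->q3 q1-1->q4 q2-0->q4 q2-1->q2 q3-0->q5 q3-1->q5 q4-0->q5 q4-1->q4 q5-0->q5 q5-1->q5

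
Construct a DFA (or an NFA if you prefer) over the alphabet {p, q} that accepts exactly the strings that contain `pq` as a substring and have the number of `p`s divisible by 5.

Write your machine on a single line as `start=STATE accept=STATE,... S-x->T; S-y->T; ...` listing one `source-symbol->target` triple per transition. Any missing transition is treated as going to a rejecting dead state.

Run two small machines in parallel and take their product. One (3 states) tracks whether and how much of `pq` has been seen; the other (5 states) tracks the count of `p`s modulo 5. Each combined state is a pair, one component from each; accept when both components accept.
11 states suffice.
          p    q  
>  s0     s1   s0 
   s1     s2   s3 
   s2     s4   s5 
   s3     s5   s3 
   s4     s6   s7 
   s5     s7   s5 
   s6     s8   s9 
   s7     s9   s7 
   s8     s1  s10 
   s9    s10   s9 
 * s10    s3  s10 
(> = start, * = accepting)

start=s0; accept=s10; s0-p->s1; s0-q->s0; s1-p->s2; s1-q->s3; s2-p->s4; s2-q->s5; s3-p->s5; s3-q->s3; s4-p->s6; s4-q->s7; s5-p->s7; s5-q->s5; s6-p->s8; s6-q->s9; s7-p->s9; s7-q->s7; s8-p->s1; s8-q->s10; s9-p->s10; s9-q->s9; s10-p->s3; s10-q->s10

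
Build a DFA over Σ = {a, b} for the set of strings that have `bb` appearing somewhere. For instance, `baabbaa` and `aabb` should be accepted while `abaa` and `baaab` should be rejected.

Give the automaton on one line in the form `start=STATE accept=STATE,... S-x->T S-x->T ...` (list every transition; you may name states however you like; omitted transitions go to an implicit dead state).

States q0..q1 record the length of the longest prefix of `bb` that matches the current input suffix. Reaching q2 means `bb` has been seen, and we stay there forever. Accept from q2.
3 states suffice.
        a   b  
>  q0   q0  q1 
   q1   q0  q2 
 * q2   q2  q2 
(> = start, * = accepting)

start=q0 accept=q2 q0-a->q0 q0-b->q1 q1-a->q0 q1-b->q2 q2-a->q2 q2-b->q2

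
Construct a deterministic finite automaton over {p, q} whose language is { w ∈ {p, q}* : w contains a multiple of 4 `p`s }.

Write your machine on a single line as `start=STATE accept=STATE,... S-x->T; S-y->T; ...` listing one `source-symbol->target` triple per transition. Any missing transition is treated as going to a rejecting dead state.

start=A; accept=A; A-p->B; A-q->A; B-p->C; B-q->B; C-p->D; C-q->C; D-p->A; D-q->D

Keep the running count of `p`s modulo 4: each `p` advances along the cycle A → B → C → D → A while other symbols loop. Accept at A.
With 4 states:
       p  q 
>* A   B  A 
   B   C  B 
   C   D  C 
   D   A  D 
(> = start, * = accepting)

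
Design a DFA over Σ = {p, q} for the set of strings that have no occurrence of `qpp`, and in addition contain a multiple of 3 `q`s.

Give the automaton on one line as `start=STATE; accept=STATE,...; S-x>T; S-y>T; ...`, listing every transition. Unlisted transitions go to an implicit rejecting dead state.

Handle the two conditions separately and then intersect. The first has 4 states tracking partial matches of the forbidden pattern `qpp`; the second has 3 states tracking the count of `q`s modulo 3. A product state is a pair (one from each), accepting exactly when both do. Equivalent product states are then merged.
        p   q  
>* s0   s0  s1 
   s1   s2  s3 
   s2   s4  s3 
   s3   s5  s6 
   s4   s4  s4 
   s5   s4  s6 
 * s6   s7  s1 
 * s7   s4  s1 
(> = start, * = accepting)

start=s0; accept=s0,s6,s7; s0-p>s0; s0-q>s1; s1-p>s2; s1-q>s3; s2-p>s4; s2-q>s3; s3-p>s5; s3-q>s6; s4-p>s4; s4-q>s4; s5-p>s4; s5-q>s6; s6-p>s7; s6-q>s1; s7-p>s4; s7-q>s1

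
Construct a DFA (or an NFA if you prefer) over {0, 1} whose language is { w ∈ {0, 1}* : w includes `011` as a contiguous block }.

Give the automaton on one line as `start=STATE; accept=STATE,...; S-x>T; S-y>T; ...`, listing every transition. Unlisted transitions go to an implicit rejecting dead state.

Track how much of `011` has been matched so far: state q0 is no progress, q3 is the absorbing accept state reached once `011` has occurred. Intermediate states record partial matches; on a mismatch, fall back to the longest reusable overlap.
4 states suffice.
        0   1  
>  q0   q1  q0 
   q1   q1  q2 
   q2   q1  q3 
 * q3   q3  q3 
(> = start, * = accepting)

start=q0; accept=q3; q0-0>q1; q0-1>q0; q1-0>q1; q1-1>q2; q2-0>q1; q2-1>q3; q3-0>q3; q3-1>q3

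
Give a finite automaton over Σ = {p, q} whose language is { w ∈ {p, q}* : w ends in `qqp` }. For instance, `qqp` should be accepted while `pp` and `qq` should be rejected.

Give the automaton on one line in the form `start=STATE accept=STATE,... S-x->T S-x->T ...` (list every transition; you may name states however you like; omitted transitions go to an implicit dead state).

Remember how much of `qqp` the current input suffix matches. State s0 means no match yet; s1 means the last symbol is `q`; s2 means the last 2 symbols are `qq`; s3 means the last 3 symbols are `qqp`. Only s3 accepts. On a mismatch, fall back to the longest proper suffix that is still a prefix of `qqp`.
        p   q  
>  s0   s0  s1 
   s1   s0  s2 
   s2   s3  s2 
 * s3   s0  s1 
(> = start, * = accepting)

start=s0 accept=s3 s0-p->s0 s0-q->s1 s1-p->s0 s1-q->s2 s2-p->s3 s2-q->s2 s3-p->s0 s3-q->s1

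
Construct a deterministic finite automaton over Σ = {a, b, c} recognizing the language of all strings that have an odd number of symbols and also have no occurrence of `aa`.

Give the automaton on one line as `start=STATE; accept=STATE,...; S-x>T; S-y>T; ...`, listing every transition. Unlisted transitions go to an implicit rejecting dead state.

Handle the two conditions separately and then intersect. One (2 states) tracks the input length modulo 2; the other (3 states) tracks partial matches of the forbidden pattern `aa`. Each combined state is a pair, one component from each; accept when both components accept. Minimizing collapses redundant product states.
With 5 states:
        a   b   c  
>  q0   q1  q2  q2 
 * q1   q3  q0  q0 
 * q2   q4  q0  q0 
   q3   q3  q3  q3 
   q4   q3  q2  q2 
(> = start, * = accepting)

start=q0; accept=q1,q2; q0-a>q1; q0-b>q2; q0-c>q2; q1-a>q3; q1-b>q0; q1-c>q0; q2-a>q4; q2-b>q0; q2-c>q0; q3-a>q3; q3-b>q3; q3-c>q3; q4-a>q3; q4-b>q2; q4-c>q2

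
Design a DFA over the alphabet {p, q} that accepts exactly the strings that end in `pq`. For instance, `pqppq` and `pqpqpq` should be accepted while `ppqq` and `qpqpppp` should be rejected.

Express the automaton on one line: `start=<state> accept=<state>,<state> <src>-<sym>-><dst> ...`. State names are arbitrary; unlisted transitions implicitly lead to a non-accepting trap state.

Remember how much of `pq` the current input suffix matches. State A means no match yet; B means the last symbol is `p`; C means the last 2 symbols are `pq`. Only C accepts. On a mismatch, fall back to the longest proper suffix that is still a prefix of `pq`.
With 3 states:
       p  q 
>  A   B  A 
   B   B  C 
 * C   B  A 
(> = start, * = accepting)

start=A accept=C A-p->B A-q->A B-p->B B-q->C C-p->B C-q->A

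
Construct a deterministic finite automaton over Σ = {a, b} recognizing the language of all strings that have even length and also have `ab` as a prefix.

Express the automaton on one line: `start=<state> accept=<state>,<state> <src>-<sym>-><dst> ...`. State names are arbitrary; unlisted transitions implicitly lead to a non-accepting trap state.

Run two small machines in parallel and take their product. One (2 states) tracks the input length modulo 2; the other (4 states) tracks whether the input so far still matches the prefix `ab`. Each combined state is a pair, one component from each; accept when both components accept. Equivalent product states are then merged.
A 5-state machine:
        a   b  
>  s0   s1  s2 
   s1   s2  s3 
   s2   s2  s2 
 * s3   s4  s4 
   s4   s3  s3 
(> = start, * = accepting)

start=s0 accept=s3 s0-a->s1 s0-b->s2 s1-a->s2 s1-b->s3 s2-a->s2 s2-b->s2 s3-a->s4 s3-b->s4 s4-a->s3 s4-b->s3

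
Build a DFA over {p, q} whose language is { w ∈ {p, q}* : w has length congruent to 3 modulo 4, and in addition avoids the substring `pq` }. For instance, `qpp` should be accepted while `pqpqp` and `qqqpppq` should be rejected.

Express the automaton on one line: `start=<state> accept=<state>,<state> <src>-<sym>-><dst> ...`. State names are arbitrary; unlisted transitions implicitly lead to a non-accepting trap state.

start=A accept=G,H A-p->B A-q->C B-p->D B-q->E C-p->D C-q->F D-p->G D-q->E E-p->E E-q->E F-p->G F-q->H G-p->I G-q->E H-p->I H-q->A I-p->B I-q->E

Handle the two conditions separately and then intersect. The first has 4 states tracking the input length modulo 4; the second has 3 states tracking partial matches of the forbidden pattern `pq`. A product state is a pair (one from each), accepting exactly when both do. Equivalent product states are then merged.
A 9-state machine:
       p  q 
>  A   B  C 
   B   D  E 
   C   D  F 
   D   G  E 
   E   E  E 
   F   G  H 
 * G   I  E 
 * H   I  A 
   I   B  E 
(> = start, * = accepting)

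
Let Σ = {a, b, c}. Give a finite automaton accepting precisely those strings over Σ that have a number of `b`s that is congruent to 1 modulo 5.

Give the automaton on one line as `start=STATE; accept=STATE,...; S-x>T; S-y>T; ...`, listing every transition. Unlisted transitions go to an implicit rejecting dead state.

start=S0; accept=S1; S0-a>S0; S0-b>S1; S0-c>S0; S1-a>S1; S1-b>S2; S1-c>S1; S2-a>S2; S2-b>S3; S2-c>S2; S3-a>S3; S3-b>S4; S3-c>S3; S4-a>S4; S4-b>S0; S4-c>S4

Keep the running count of `b`s modulo 5: each `b` advances along the cycle S0 → S1 → S2 → S3 → S4 → S0 while other symbols loop. Accept at S1.
With 5 states:
        a   b   c  
>  S0   S0  S1  S0 
 * S1   S1  S2  S1 
   S2   S2  S3  S2 
   S3   S3  S4  S3 
   S4   S4  S0  S4 
(> = start, * = accepting)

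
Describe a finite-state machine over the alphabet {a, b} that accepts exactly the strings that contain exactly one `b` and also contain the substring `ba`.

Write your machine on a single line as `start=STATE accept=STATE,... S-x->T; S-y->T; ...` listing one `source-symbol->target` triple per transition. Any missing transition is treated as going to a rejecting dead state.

Handle the two conditions separately and then intersect. One (3 states) tracks the count of `b`s, saturating at 2; the other (3 states) tracks whether and how much of `ba` has been seen. Each combined state is a pair, one component from each; accept when both components accept. Minimizing collapses redundant product states.
A 4-state machine:
        a   b  
>  S0   S0  S1 
   S1   S2  S3 
 * S2   S2  S3 
   S3   S3  S3 
(> = start, * = accepting)

start=S0; accept=S2; S0-a->S0; S0-b->S1; S1-a->S2; S1-b->S3; S2-a->S2; S2-b->S3; S3-a->S3; S3-b->S3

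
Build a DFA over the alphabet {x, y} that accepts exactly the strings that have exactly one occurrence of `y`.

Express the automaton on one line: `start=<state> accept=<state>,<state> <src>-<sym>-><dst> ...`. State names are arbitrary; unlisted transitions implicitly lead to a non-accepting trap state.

Count `y`s, saturating at 2: state s0 means no `y` yet, s1 means one `y` seen, s2 means more than one. Each `y` increments (capped at s2); other symbols loop. Accept from {s1}.
With 3 states:
        x   y  
>  s0   s0  s1 
 * s1   s1  s2 
   s2   s2  s2 
(> = start, * = accepting)

start=s0 accept=s1 s0-x->s0 s0-y->s1 s1-x->s1 s1-y->s2 s2-x->s2 s2-y->s2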